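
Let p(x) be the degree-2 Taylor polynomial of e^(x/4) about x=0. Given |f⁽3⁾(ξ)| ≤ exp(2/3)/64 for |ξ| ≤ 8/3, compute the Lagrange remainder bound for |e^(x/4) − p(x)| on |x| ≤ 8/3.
4*exp(2/3)/81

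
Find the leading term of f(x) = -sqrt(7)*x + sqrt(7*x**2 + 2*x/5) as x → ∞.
sqrt(7)/35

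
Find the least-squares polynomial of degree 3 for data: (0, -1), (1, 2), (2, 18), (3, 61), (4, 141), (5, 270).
-19/21 + (-11/18)x + (26/21)x² + (35/18)x³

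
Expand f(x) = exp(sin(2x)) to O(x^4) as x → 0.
1 + 2*x + 2*x**2 + O(x**4)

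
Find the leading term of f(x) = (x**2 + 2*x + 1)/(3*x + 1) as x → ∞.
x/3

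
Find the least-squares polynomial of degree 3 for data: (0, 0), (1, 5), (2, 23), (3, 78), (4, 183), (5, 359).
23/126 + (1843/756)x + (-86/63)x² + (329/108)x³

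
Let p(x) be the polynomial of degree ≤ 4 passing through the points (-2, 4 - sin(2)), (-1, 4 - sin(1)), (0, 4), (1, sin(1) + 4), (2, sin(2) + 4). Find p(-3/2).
-7*sin(1)/8 - 5*sin(2)/16 + 4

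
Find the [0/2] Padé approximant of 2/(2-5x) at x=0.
1/(1 - 5*x/2)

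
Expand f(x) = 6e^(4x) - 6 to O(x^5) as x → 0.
24*x + 48*x**2 + 64*x**3 + 64*x**4 + O(x**5)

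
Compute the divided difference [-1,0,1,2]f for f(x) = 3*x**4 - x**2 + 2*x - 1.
6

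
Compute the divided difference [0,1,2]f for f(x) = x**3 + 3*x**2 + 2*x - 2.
6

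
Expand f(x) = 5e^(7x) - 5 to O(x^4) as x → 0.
35*x + 245*x**2/2 + 1715*x**3/6 + O(x**4)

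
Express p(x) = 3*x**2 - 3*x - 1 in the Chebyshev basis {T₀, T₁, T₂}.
(1/2)T₀ + (-3)T₁ + (3/2)T₂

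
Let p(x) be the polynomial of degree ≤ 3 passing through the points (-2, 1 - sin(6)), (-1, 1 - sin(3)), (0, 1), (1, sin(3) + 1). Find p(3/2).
5*sin(6)/16 + 7*sin(3)/8 + 1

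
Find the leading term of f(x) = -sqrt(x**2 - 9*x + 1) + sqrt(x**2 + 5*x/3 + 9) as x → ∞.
16/3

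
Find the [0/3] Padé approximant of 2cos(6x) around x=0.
2/(18*x**2 + 1)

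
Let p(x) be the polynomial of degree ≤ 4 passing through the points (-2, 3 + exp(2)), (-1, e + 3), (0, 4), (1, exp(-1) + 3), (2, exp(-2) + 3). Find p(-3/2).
(-5 + 28*e + (35*exp(2) + 314 + 140*e)*exp(2))*exp(-2)/128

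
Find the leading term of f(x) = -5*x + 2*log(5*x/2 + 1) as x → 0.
-25*x**2/4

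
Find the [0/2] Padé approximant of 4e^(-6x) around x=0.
4/(18*x**2 + 6*x + 1)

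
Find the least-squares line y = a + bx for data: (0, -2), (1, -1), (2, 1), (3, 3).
a = -23/10, b = 17/10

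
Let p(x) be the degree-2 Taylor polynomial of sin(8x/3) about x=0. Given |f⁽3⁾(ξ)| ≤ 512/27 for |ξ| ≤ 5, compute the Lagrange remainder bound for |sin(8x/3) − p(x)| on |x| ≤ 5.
32000/81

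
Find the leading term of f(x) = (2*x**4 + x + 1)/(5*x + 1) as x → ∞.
2*x**3/5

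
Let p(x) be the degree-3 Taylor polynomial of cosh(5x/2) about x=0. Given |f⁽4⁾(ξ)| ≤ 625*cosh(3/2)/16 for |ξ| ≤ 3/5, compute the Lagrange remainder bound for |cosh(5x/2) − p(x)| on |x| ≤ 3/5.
27*cosh(3/2)/128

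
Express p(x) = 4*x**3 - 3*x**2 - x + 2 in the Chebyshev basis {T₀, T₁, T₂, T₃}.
(1/2)T₀ + (2)T₁ + (-3/2)T₂ + T₃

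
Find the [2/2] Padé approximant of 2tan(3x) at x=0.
6*x/(1 - 3*x**2)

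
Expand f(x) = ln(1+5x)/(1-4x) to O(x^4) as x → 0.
5*x + 15*x**2/2 + 215*x**3/3 + O(x**4)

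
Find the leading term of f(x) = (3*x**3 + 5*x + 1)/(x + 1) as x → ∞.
3*x**2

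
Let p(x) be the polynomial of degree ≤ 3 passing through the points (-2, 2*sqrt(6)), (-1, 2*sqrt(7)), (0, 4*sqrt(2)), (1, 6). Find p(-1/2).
-3/8 - sqrt(6)/8 + 9*sqrt(7)/8 + 9*sqrt(2)/4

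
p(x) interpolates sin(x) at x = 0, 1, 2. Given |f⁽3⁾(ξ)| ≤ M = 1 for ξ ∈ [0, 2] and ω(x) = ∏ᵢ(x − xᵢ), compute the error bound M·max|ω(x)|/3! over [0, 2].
sqrt(3)/27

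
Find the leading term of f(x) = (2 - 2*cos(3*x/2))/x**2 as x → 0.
9/4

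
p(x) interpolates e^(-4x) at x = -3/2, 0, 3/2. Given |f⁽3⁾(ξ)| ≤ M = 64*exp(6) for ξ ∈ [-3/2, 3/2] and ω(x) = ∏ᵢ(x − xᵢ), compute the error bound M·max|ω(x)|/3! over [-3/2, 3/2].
8*sqrt(3)*exp(6)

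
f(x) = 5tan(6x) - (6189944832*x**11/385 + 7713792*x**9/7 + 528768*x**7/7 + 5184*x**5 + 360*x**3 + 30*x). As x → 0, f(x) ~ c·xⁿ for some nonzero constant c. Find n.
13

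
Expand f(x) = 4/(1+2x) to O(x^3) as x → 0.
4 - 8*x + 16*x**2 + O(x**3)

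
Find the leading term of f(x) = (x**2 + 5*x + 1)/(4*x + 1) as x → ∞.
x/4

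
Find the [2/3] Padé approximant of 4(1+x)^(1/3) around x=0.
(14*x**2/9 + 16*x/3 + 4)/(-x**3/162 + x**2/6 + x + 1)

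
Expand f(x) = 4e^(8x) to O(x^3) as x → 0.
4 + 32*x + 128*x**2 + O(x**3)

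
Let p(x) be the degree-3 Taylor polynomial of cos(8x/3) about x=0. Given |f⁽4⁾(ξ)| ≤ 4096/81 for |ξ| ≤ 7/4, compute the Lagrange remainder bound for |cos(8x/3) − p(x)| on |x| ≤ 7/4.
4802/243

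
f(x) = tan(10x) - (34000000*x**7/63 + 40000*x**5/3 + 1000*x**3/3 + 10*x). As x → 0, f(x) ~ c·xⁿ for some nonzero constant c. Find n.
9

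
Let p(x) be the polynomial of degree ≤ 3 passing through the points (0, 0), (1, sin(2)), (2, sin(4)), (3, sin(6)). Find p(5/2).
15*sin(4)/16 - 5*sin(2)/16 + 5*sin(6)/16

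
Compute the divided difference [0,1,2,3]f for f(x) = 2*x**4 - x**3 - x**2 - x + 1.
11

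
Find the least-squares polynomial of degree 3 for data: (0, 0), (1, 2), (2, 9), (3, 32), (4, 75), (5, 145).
23/126 + (-83/756)x + (43/252)x² + (61/54)x³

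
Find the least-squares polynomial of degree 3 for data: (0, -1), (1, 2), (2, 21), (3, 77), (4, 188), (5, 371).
-107/126 + (-121/756)x + (-139/252)x² + (167/54)x³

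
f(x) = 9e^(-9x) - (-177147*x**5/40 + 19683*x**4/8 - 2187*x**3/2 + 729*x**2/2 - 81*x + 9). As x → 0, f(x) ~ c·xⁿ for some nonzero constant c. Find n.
6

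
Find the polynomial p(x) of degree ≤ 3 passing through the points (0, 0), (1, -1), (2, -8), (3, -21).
-3*x**2 + 2*x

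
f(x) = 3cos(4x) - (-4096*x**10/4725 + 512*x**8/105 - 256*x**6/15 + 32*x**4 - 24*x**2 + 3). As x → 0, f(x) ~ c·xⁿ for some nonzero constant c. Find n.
12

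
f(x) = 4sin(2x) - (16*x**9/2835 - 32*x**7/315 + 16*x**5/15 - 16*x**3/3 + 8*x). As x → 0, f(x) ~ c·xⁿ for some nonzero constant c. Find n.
11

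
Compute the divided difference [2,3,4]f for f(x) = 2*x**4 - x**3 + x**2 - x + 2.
102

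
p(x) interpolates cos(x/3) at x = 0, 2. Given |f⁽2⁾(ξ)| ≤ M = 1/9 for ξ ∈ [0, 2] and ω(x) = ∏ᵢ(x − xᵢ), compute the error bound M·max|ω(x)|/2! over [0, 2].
1/18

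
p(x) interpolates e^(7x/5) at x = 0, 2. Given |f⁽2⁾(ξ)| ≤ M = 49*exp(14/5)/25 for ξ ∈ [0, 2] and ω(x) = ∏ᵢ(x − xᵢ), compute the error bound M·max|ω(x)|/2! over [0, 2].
49*exp(14/5)/50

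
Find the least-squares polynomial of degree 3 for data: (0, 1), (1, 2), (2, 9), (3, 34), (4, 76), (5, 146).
143/126 + (-1481/756)x + (155/126)x² + (107/108)x³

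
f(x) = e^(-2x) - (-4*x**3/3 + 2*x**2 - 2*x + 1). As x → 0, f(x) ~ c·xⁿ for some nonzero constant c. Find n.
4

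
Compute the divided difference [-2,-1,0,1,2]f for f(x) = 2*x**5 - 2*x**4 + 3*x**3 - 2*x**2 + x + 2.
-2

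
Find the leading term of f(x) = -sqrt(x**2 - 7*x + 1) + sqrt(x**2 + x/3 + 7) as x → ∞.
11/3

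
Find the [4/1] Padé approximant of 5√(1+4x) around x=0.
(6*x**4 - 8*x**3 + 18*x**2 + 24*x + 5)/(14*x/5 + 1)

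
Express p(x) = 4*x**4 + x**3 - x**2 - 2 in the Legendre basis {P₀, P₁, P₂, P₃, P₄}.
(-23/15)P₀ + (3/5)P₁ + (34/21)P₂ + (2/5)P₃ + (32/35)P₄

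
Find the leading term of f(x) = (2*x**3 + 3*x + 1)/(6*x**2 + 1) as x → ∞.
x/3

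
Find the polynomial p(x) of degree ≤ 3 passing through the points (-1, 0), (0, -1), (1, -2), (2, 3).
x**3 - 2*x - 1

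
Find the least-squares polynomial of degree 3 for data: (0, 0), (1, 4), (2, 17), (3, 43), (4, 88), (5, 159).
-1/9 + (901/378)x + (281/252)x² + (103/108)x³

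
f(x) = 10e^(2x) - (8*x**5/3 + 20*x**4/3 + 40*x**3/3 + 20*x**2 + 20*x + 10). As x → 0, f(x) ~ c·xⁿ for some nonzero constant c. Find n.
6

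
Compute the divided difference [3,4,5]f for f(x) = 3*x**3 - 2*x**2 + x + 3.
34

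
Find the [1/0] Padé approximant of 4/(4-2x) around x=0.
x/2 + 1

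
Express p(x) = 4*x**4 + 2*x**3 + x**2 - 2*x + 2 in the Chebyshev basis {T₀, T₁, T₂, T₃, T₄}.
(4)T₀ + (-1/2)T₁ + (5/2)T₂ + (1/2)T₃ + (1/2)T₄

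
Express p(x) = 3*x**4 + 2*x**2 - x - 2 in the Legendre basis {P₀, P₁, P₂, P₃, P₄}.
(-11/15)P₀ - P₁ + (64/21)P₂ + (24/35)P₄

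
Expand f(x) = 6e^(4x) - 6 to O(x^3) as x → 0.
24*x + 48*x**2 + O(x**3)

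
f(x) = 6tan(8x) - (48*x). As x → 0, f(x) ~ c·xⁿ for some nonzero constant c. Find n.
3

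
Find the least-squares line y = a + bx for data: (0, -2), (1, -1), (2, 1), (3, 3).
a = -23/10, b = 17/10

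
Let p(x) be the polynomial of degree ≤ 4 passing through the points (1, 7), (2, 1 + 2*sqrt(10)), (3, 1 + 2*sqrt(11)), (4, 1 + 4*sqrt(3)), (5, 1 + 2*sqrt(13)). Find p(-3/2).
-2145*sqrt(10)/16 - 1365*sqrt(3)/8 + 1155*sqrt(13)/64 + 9073/64 + 5005*sqrt(11)/32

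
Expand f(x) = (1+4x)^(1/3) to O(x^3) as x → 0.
1 + 4*x/3 - 16*x**2/9 + O(x**3)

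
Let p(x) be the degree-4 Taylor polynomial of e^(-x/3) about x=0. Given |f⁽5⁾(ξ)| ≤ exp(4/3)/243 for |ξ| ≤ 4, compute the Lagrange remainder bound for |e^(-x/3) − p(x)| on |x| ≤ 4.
128*exp(4/3)/3645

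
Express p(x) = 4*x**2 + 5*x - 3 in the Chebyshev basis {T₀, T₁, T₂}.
-T₀ + (5)T₁ + (2)T₂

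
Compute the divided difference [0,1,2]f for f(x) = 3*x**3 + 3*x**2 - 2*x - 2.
12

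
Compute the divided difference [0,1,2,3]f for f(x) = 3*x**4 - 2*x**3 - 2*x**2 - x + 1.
16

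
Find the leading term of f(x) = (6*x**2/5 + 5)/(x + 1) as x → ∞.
6*x/5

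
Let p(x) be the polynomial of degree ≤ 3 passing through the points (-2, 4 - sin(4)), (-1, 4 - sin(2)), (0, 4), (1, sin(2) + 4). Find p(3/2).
5*sin(4)/16 + 7*sin(2)/8 + 4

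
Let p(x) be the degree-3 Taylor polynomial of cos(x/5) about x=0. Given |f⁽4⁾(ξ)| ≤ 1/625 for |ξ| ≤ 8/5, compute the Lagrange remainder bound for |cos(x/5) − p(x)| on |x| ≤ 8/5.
512/1171875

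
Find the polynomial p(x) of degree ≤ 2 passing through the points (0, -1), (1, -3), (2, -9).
-2*x**2 - 1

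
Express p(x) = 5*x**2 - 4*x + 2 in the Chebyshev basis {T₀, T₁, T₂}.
(9/2)T₀ + (-4)T₁ + (5/2)T₂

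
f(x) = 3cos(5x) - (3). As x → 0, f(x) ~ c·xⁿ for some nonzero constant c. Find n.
2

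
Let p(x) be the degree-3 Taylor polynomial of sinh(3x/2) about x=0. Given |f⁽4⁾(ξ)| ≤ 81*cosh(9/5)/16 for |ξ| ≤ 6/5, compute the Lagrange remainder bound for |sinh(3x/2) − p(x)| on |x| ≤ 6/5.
2187*cosh(9/5)/5000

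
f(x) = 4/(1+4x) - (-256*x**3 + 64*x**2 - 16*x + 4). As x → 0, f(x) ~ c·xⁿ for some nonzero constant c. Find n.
4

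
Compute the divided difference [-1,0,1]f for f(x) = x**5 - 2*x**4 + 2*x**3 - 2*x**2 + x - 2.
-4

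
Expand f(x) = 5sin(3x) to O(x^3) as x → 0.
15*x + O(x**3)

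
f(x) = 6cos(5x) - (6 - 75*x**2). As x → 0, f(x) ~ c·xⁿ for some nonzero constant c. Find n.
4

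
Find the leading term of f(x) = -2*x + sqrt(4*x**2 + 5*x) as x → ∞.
5/4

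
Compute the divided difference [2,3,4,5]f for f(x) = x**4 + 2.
14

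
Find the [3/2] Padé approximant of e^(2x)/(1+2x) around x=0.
(64*x**3/165 + 57*x**2/55 + 84*x/55 + 1)/(-53*x**2/55 + 84*x/55 + 1)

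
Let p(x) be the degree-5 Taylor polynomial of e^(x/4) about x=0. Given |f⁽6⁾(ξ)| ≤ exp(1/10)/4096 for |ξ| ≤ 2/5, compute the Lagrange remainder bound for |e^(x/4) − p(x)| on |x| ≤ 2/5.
exp(1/10)/720000000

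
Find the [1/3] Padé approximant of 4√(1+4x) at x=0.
(14*x + 4)/(x**3 - x**2 + 3*x/2 + 1)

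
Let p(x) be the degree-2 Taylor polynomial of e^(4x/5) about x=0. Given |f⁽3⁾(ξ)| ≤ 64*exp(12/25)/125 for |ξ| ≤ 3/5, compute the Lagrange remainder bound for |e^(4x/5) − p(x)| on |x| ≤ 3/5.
288*exp(12/25)/15625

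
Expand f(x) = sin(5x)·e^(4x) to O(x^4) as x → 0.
5*x + 20*x**2 + 115*x**3/6 + O(x**4)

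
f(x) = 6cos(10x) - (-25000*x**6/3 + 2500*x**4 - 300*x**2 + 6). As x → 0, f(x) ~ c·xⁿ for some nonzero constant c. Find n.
8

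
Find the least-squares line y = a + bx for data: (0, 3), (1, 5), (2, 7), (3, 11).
a = 13/5, b = 13/5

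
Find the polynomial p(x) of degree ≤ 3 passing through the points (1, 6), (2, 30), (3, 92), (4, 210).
3*x**3 + x**2 + 2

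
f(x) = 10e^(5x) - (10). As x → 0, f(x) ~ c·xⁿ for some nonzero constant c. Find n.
1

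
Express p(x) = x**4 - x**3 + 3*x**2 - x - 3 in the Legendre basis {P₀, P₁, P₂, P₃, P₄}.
(-9/5)P₀ + (-8/5)P₁ + (18/7)P₂ + (-2/5)P₃ + (8/35)P₄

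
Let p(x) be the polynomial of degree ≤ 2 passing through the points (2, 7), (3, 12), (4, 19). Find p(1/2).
13/4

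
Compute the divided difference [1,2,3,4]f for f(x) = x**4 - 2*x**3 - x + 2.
8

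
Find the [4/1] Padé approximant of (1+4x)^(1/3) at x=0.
(256*x**4/243 - 512*x**3/405 + 32*x**2/15 + 64*x/15 + 1)/(44*x/15 + 1)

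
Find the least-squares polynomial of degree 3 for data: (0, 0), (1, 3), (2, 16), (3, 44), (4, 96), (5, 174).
4/63 + (-79/378)x + (517/252)x² + (107/108)x³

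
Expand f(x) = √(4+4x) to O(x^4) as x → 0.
2 + x - x**2/4 + x**3/8 + O(x**4)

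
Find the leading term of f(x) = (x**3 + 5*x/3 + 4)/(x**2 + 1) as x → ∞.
x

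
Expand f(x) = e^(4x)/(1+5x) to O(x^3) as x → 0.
1 - x + 13*x**2 + O(x**3)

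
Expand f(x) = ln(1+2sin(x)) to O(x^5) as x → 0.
2*x - 2*x**2 + 7*x**3/3 - 10*x**4/3 + O(x**5)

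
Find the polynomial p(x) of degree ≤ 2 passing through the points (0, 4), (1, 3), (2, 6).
2*x**2 - 3*x + 4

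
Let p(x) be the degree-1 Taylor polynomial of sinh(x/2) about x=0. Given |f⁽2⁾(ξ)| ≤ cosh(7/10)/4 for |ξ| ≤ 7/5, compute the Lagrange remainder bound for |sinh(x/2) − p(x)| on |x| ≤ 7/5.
49*cosh(7/10)/200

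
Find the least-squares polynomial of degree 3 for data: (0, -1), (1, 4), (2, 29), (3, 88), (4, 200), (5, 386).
-53/42 + (851/252)x + (-1/3)x² + (109/36)x³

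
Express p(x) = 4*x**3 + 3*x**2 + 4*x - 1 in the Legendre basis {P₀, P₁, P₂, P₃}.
(32/5)P₁ + (2)P₂ + (8/5)P₃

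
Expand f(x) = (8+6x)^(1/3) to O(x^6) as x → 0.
2 + x/2 - x**2/8 + 5*x**3/96 - 5*x**4/192 + 11*x**5/768 + O(x**6)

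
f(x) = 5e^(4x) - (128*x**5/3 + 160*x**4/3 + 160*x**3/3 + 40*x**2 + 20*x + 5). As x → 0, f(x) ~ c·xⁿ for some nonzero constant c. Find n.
6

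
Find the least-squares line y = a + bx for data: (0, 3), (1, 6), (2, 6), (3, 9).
a = 33/10, b = 9/5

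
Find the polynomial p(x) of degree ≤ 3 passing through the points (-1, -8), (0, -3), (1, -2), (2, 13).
3*x**3 - 2*x**2 - 3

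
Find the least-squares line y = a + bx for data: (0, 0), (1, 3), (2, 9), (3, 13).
a = -1/2, b = 9/2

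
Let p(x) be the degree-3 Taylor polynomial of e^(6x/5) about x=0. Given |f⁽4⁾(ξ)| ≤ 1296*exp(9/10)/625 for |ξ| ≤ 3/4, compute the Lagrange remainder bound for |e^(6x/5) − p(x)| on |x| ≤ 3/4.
2187*exp(9/10)/80000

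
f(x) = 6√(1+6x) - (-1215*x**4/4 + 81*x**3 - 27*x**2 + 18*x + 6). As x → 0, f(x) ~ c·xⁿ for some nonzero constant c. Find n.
5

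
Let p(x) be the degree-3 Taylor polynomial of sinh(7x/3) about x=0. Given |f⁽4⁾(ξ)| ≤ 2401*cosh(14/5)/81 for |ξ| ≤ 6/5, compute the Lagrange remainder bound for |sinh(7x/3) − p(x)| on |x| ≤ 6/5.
4802*cosh(14/5)/1875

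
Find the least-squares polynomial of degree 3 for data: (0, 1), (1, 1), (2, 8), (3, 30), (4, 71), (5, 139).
65/63 + (-737/378)x + (13/18)x² + (28/27)x³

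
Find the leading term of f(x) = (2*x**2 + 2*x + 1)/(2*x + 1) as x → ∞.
x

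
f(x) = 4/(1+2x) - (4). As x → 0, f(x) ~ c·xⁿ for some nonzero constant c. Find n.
1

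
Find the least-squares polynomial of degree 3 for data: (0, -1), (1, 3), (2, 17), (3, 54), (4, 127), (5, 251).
-67/63 + (755/189)x + (-127/63)x² + (61/27)x³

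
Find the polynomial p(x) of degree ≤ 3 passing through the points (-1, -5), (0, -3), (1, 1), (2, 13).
x**3 + x**2 + 2*x - 3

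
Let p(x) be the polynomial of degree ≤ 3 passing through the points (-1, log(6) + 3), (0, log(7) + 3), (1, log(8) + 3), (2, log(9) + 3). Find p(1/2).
log(2*2**(5/8)*3**(13/16)*7**(9/16)/3) + 3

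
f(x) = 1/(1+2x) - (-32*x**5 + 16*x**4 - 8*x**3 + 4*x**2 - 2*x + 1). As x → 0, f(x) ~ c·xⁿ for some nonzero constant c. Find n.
6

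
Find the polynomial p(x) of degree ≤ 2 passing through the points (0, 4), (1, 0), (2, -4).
4 - 4*x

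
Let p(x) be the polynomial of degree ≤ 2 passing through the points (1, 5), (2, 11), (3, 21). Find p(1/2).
7/2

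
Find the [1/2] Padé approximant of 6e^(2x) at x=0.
(4*x + 6)/(2*x**2/3 - 4*x/3 + 1)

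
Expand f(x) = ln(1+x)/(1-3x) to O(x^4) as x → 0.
x + 5*x**2/2 + 47*x**3/6 + O(x**4)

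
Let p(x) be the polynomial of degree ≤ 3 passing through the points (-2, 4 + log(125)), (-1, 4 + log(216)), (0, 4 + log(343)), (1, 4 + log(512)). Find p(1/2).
4 + log(98*2**(7/8)*3**(1/16)*5**(3/16)*7**(13/16)/3)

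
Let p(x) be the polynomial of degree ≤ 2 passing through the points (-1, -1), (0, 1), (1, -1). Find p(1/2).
1/2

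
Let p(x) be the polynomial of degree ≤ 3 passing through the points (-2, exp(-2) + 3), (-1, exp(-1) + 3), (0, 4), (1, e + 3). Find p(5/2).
(-141*exp(2) - 35 + 135*e + 105*exp(3))*exp(-2)/16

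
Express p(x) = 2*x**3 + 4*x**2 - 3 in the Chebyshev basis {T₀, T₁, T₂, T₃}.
-T₀ + (3/2)T₁ + (2)T₂ + (1/2)T₃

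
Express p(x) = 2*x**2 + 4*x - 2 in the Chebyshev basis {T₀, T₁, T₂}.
-T₀ + (4)T₁ + T₂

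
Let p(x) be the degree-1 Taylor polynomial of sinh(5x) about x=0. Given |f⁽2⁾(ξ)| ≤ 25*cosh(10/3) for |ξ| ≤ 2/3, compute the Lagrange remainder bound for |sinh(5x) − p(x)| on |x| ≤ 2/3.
50*cosh(10/3)/9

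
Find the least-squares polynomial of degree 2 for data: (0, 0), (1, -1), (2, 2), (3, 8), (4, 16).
-1/5 + (-19/10)x + (3/2)x²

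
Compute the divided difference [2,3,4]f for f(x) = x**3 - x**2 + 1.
8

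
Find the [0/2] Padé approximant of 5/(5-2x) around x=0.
1/(1 - 2*x/5)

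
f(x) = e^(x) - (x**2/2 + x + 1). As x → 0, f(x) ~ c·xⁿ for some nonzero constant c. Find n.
3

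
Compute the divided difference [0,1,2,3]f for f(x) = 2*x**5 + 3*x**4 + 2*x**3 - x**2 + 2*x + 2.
70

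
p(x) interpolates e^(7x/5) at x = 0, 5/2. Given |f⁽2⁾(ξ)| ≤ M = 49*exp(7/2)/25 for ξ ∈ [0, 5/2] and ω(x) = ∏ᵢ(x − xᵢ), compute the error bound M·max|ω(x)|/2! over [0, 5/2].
49*exp(7/2)/32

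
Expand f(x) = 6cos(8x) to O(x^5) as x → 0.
6 - 192*x**2 + 1024*x**4 + O(x**5)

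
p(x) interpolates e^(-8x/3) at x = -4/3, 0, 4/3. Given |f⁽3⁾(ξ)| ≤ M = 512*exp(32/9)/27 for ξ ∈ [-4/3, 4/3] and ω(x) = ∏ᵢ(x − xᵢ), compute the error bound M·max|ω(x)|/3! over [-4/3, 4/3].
32768*sqrt(3)*exp(32/9)/19683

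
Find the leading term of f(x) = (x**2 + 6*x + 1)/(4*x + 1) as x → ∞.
x/4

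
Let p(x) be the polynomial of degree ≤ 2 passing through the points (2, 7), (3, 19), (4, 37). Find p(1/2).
1/4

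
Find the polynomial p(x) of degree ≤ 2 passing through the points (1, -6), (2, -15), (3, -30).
-3*x**2 - 3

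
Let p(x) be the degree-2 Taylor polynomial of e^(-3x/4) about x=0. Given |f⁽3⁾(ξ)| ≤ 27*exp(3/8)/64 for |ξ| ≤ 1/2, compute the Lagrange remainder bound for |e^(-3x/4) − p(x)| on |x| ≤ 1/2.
9*exp(3/8)/1024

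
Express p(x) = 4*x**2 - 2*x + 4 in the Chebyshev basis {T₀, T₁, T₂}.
(6)T₀ + (-2)T₁ + (2)T₂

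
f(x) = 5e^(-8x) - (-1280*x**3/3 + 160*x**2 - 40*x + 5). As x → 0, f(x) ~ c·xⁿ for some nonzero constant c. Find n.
4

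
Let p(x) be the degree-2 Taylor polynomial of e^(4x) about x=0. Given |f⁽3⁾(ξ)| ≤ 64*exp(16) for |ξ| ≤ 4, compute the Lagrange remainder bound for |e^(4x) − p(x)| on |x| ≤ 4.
2048*exp(16)/3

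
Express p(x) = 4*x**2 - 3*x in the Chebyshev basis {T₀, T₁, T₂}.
(2)T₀ + (-3)T₁ + (2)T₂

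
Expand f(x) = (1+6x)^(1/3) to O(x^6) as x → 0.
1 + 2*x - 4*x**2 + 40*x**3/3 - 160*x**4/3 + 704*x**5/3 + O(x**6)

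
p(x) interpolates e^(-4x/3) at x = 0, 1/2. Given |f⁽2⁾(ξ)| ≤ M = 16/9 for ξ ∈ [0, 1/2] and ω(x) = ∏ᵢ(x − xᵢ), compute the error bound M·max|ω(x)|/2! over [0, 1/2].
1/18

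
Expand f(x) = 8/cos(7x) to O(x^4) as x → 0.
8 + 196*x**2 + O(x**4)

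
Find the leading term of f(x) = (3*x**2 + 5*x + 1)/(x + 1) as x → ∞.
3*x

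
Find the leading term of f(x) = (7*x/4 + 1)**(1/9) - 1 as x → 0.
7*x/36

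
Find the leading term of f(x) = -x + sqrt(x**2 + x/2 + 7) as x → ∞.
1/4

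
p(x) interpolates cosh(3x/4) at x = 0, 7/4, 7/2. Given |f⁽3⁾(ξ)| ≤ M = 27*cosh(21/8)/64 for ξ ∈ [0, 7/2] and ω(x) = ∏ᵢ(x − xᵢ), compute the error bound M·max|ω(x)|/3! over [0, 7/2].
343*sqrt(3)*cosh(21/8)/4096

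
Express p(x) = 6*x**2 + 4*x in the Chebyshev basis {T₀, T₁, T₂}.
(3)T₀ + (4)T₁ + (3)T₂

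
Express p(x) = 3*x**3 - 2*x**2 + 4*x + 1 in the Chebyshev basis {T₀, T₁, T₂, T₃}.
(25/4)T₁ - T₂ + (3/4)T₃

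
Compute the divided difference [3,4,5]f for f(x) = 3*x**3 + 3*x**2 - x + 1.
39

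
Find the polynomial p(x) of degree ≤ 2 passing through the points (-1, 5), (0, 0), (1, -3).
x**2 - 4*x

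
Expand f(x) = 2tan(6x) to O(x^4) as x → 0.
12*x + 144*x**3 + O(x**4)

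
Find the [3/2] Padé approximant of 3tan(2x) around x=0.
(-8*x**3/5 + 6*x)/(1 - 8*x**2/5)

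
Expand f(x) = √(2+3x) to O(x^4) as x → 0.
sqrt(2) + 3*sqrt(2)*x/4 - 9*sqrt(2)*x**2/32 + 27*sqrt(2)*x**3/128 + O(x**4)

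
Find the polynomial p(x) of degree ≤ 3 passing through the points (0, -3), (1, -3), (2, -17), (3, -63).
-3*x**3 + 2*x**2 + x - 3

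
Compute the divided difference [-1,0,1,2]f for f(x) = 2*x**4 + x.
4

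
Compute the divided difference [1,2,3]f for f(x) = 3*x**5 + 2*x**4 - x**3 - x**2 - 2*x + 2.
313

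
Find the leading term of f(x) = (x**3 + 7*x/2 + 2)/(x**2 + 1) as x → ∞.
x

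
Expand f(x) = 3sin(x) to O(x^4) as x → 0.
3*x - x**3/2 + O(x**4)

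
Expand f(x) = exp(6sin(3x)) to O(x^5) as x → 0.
1 + 18*x + 162*x**2 + 945*x**3 + 3888*x**4 + O(x**5)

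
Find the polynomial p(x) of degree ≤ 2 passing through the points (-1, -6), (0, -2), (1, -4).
-3*x**2 + x - 2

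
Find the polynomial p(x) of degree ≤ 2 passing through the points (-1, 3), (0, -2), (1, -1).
3*x**2 - 2*x - 2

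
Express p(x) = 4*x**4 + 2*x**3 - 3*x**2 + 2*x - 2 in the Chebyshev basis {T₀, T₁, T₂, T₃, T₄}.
(-2)T₀ + (7/2)T₁ + (1/2)T₂ + (1/2)T₃ + (1/2)T₄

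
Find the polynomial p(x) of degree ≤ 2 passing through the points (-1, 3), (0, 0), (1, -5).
-x**2 - 4*x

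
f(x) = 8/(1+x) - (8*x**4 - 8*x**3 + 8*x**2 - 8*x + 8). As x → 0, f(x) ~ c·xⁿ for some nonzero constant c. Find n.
5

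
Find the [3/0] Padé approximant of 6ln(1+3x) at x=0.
9*x*(6*x**2 - 3*x + 2)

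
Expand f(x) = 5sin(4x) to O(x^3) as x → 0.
20*x + O(x**3)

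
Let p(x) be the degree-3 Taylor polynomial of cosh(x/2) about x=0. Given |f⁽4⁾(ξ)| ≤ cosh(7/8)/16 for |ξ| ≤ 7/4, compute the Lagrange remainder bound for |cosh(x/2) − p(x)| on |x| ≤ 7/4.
2401*cosh(7/8)/98304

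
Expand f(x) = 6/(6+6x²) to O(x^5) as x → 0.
1 - x**2 + x**4 + O(x**5)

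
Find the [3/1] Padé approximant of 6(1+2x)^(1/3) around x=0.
(-16*x**3/27 + 8*x**2/3 + 12*x + 6)/(4*x/3 + 1)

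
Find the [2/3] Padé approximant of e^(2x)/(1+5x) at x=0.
(106*x**2/305 + 309*x/305 + 1)/(1468*x**3/915 - 1407*x**2/305 + 1224*x/305 + 1)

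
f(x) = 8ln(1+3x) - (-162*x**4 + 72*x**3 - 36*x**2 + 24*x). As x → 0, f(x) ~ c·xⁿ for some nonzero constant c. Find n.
5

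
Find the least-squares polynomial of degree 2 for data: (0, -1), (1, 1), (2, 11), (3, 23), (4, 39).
-53/35 + (57/35)x + (15/7)x²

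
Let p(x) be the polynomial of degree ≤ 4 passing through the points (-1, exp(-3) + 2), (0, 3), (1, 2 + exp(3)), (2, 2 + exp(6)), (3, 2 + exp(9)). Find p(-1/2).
((-5*exp(9) - 70*exp(3) + 396 + 28*exp(6))*exp(3) + 35)*exp(-3)/128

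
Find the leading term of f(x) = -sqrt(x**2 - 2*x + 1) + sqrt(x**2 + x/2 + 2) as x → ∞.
5/4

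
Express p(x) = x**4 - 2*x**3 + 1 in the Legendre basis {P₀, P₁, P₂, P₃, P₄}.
(6/5)P₀ + (-6/5)P₁ + (4/7)P₂ + (-4/5)P₃ + (8/35)P₄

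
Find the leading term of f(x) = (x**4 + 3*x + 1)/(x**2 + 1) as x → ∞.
x**2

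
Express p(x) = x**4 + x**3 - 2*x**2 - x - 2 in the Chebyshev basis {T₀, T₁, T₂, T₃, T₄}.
(-21/8)T₀ + (-1/4)T₁ + (-1/2)T₂ + (1/4)T₃ + (1/8)T₄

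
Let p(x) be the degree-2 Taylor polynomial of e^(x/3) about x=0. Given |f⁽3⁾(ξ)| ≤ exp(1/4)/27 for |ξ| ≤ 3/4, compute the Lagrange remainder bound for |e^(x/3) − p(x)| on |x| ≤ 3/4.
exp(1/4)/384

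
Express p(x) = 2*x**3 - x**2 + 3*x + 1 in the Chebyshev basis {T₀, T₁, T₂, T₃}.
(1/2)T₀ + (9/2)T₁ + (-1/2)T₂ + (1/2)T₃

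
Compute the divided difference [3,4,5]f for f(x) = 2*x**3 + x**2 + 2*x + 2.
25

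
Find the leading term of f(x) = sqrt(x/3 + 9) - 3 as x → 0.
x/18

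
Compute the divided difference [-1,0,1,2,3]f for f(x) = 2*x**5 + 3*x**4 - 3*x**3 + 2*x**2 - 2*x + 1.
13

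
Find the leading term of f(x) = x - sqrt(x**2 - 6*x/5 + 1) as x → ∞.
3/5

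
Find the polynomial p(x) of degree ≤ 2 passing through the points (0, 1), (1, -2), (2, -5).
1 - 3*x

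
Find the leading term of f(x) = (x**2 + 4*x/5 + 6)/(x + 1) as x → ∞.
x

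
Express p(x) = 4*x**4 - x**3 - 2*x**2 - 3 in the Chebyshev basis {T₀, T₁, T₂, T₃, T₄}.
(-5/2)T₀ + (-3/4)T₁ + T₂ + (-1/4)T₃ + (1/2)T₄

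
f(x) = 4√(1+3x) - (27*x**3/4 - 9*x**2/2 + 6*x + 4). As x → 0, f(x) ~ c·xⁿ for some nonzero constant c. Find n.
4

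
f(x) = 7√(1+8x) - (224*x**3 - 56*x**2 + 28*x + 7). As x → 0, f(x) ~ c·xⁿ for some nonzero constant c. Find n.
4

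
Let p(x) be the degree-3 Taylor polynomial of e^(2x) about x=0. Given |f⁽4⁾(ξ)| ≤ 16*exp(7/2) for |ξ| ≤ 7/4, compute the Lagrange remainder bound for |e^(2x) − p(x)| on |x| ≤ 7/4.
2401*exp(7/2)/384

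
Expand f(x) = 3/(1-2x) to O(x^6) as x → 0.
3 + 6*x + 12*x**2 + 24*x**3 + 48*x**4 + 96*x**5 + O(x**6)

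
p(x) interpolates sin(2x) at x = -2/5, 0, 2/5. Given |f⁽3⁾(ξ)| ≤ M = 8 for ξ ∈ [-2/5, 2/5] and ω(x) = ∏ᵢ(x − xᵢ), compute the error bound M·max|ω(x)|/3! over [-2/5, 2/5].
64*sqrt(3)/3375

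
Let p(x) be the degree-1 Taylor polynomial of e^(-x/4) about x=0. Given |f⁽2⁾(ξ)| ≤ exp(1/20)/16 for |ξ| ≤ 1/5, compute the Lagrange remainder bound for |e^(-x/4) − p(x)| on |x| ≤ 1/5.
exp(1/20)/800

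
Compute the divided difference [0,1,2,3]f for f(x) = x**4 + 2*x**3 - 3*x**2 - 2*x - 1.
8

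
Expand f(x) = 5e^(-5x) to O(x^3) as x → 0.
5 - 25*x + 125*x**2/2 + O(x**3)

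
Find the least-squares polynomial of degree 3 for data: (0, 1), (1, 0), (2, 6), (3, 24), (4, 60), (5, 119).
125/126 + (-1931/756)x + (25/36)x² + (49/54)x³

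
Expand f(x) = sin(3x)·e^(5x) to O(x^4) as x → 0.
3*x + 15*x**2 + 33*x**3 + O(x**4)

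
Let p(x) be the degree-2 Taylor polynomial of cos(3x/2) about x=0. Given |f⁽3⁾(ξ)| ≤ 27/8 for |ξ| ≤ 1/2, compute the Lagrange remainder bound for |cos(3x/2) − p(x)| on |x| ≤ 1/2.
9/128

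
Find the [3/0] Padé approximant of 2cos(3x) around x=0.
2 - 9*x**2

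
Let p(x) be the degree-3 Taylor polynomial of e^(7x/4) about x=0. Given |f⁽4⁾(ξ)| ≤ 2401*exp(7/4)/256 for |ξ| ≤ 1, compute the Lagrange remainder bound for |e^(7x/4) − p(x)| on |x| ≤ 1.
2401*exp(7/4)/6144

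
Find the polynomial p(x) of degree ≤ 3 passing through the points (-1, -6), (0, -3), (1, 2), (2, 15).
x**3 + x**2 + 3*x - 3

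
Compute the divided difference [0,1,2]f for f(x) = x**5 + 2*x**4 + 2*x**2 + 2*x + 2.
31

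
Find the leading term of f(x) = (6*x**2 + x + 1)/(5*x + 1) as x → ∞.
6*x/5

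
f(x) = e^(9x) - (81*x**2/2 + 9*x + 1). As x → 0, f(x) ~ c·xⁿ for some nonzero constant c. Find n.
3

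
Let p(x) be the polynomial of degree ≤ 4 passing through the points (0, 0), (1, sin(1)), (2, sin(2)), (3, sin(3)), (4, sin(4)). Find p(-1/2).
-105*sin(1)/32 + 35*sin(4)/128 - 45*sin(3)/32 + 189*sin(2)/64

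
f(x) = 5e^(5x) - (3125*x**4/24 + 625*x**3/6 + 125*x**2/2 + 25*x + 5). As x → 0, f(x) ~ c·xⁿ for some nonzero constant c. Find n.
5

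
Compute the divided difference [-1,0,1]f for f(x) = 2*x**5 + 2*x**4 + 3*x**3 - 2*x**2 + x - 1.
0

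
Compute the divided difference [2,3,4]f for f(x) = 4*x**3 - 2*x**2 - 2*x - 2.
34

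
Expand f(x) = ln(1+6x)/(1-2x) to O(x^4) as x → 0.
6*x - 6*x**2 + 60*x**3 + O(x**4)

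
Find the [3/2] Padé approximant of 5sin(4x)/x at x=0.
(20 - 112*x**2/3)/(4*x**2/5 + 1)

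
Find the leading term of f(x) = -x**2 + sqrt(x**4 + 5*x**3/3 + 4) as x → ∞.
5*x/6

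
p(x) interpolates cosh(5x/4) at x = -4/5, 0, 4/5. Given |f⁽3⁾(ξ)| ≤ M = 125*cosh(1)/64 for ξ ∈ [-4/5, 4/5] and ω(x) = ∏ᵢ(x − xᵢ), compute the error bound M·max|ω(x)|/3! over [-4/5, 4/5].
sqrt(3)*cosh(1)/27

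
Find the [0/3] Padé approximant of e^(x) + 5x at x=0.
1/(-1261*x**3/6 + 71*x**2/2 - 6*x + 1)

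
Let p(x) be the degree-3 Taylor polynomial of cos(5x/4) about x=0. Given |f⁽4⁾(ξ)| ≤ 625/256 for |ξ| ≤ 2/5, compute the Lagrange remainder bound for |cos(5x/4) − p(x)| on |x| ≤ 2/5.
1/384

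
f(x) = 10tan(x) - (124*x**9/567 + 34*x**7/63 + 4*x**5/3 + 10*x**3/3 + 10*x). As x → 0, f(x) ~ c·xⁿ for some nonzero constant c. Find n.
11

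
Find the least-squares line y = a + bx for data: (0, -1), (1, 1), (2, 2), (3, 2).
a = -1/2, b = 1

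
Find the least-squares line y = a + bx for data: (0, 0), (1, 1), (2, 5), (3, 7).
a = -1/2, b = 5/2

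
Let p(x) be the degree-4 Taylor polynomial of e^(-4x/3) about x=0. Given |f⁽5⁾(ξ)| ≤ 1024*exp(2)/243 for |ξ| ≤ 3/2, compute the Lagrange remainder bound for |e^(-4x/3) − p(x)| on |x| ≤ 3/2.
4*exp(2)/15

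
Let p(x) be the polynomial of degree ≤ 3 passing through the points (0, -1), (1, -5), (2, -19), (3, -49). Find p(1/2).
-17/8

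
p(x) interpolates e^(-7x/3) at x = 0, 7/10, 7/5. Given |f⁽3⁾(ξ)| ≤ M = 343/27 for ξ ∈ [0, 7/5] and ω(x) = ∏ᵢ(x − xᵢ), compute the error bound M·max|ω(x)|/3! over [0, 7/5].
117649*sqrt(3)/729000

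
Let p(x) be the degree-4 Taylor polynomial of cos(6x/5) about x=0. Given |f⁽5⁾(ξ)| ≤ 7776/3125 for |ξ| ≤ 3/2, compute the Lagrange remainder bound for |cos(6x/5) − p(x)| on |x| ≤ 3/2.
19683/125000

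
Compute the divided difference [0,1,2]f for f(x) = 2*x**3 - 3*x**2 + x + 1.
3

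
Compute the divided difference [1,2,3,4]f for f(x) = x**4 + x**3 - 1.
11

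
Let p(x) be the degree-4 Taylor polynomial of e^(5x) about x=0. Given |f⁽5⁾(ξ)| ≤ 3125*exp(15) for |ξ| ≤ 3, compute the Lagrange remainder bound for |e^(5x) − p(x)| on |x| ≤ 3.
50625*exp(15)/8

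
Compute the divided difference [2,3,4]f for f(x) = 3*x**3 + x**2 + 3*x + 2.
28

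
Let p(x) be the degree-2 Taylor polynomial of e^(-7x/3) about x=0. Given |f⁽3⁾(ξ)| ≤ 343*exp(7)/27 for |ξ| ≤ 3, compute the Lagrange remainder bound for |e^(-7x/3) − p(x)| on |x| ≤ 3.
343*exp(7)/6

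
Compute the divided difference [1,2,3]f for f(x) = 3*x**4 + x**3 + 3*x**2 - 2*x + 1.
84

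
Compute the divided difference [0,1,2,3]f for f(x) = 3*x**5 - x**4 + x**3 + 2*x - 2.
70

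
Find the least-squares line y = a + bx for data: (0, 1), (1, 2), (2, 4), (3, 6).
a = 7/10, b = 17/10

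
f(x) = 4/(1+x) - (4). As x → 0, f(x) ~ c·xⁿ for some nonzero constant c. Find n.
1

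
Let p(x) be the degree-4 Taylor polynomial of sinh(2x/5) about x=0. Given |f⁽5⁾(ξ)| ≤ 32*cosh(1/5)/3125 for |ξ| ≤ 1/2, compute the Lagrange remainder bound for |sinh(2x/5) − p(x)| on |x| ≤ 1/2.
cosh(1/5)/375000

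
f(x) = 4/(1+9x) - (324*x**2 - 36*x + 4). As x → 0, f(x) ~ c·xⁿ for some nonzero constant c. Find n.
3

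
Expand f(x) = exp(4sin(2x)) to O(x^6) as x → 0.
1 + 8*x + 32*x**2 + 80*x**3 + 128*x**4 + 1552*x**5/15 + O(x**6)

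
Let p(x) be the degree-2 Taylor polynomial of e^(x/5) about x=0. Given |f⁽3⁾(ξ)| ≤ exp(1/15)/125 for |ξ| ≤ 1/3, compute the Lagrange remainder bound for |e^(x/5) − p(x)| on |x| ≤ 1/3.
exp(1/15)/20250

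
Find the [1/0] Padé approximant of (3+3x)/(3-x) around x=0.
4*x/3 + 1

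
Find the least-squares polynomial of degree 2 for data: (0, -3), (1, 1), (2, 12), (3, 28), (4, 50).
-22/7 + (111/70)x + (41/14)x²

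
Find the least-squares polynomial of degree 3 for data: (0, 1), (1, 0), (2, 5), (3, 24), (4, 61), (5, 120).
73/63 + (-713/189)x + (79/63)x² + (23/27)x³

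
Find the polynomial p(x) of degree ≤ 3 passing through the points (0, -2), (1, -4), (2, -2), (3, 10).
x**3 - x**2 - 2*x - 2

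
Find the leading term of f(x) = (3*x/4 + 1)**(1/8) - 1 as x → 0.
3*x/32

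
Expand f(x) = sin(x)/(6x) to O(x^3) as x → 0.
1/6 - x**2/36 + O(x**3)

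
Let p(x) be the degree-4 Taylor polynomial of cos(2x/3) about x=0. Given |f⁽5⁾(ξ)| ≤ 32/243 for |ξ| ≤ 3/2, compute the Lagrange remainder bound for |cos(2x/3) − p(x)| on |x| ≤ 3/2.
1/120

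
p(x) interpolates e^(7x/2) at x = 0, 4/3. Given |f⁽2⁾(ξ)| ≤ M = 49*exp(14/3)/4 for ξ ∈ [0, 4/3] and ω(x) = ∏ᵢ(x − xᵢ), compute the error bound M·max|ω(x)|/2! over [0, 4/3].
49*exp(14/3)/18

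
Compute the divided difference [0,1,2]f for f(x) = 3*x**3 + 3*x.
9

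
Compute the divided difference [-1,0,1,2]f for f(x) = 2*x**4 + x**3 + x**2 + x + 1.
5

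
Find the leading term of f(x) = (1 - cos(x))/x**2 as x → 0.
1/2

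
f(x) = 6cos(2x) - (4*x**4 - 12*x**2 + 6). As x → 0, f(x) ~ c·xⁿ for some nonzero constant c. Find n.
6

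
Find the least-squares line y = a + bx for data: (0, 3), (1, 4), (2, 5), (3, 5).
a = 16/5, b = 7/10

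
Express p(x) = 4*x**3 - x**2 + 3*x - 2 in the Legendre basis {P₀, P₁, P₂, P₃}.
(-7/3)P₀ + (27/5)P₁ + (-2/3)P₂ + (8/5)P₃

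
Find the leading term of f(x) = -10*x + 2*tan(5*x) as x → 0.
250*x**3/3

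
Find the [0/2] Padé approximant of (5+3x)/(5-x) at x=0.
1/(12*x**2/25 - 4*x/5 + 1)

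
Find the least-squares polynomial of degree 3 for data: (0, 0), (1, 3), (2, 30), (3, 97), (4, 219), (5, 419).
-3/14 + (-137/84)x + (5/2)x² + (35/12)x³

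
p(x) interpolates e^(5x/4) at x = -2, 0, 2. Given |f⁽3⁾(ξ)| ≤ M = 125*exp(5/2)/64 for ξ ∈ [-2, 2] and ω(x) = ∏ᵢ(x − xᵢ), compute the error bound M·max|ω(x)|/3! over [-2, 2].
125*sqrt(3)*exp(5/2)/216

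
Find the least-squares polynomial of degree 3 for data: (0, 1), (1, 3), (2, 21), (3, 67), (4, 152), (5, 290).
17/18 + (-1223/756)x + (451/252)x² + (109/54)x³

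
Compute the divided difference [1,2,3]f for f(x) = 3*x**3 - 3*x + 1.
18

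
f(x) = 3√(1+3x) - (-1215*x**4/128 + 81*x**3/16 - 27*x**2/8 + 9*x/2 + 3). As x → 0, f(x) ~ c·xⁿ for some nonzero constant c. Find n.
5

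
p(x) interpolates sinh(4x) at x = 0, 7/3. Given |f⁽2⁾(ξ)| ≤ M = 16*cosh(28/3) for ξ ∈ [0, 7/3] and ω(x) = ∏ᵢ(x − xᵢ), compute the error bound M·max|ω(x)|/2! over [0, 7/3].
98*cosh(28/3)/9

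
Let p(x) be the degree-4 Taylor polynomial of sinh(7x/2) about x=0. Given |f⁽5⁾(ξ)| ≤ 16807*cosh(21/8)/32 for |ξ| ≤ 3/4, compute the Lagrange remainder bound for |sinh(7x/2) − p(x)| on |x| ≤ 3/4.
1361367*cosh(21/8)/1310720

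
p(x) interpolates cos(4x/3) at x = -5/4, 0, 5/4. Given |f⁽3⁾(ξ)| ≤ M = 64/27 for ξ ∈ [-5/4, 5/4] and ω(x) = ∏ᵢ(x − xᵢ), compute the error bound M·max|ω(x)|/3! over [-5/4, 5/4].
125*sqrt(3)/729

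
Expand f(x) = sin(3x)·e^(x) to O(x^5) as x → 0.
3*x + 3*x**2 - 3*x**3 - 4*x**4 + O(x**5)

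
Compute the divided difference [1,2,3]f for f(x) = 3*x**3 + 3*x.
18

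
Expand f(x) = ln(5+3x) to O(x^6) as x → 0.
log(5) + 3*x/5 - 9*x**2/50 + 9*x**3/125 - 81*x**4/2500 + 243*x**5/15625 + O(x**6)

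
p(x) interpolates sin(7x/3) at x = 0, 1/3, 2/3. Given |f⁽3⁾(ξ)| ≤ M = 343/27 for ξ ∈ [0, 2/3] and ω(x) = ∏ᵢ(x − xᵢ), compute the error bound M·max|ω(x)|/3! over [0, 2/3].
343*sqrt(3)/19683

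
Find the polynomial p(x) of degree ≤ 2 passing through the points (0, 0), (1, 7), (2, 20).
3*x**2 + 4*x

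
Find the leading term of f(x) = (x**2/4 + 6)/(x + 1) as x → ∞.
x/4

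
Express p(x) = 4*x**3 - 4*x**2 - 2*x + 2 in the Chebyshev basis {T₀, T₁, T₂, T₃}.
T₁ + (-2)T₂ + T₃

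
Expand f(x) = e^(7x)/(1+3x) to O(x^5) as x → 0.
1 + 4*x + 25*x**2/2 + 59*x**3/3 + 985*x**4/24 + O(x**5)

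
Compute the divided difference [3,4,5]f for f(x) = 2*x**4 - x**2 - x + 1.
193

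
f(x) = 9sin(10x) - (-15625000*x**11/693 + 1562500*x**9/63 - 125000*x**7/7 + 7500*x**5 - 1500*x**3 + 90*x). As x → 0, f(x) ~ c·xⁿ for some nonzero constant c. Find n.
13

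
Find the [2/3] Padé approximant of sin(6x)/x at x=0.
(6 - 126*x**2/5)/(9*x**2/5 + 1)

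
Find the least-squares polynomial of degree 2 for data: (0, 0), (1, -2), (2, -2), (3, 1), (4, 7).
4/35 + (-261/70)x + (19/14)x²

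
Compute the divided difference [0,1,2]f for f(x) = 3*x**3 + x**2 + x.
10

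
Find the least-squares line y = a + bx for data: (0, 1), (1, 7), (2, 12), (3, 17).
a = 13/10, b = 53/10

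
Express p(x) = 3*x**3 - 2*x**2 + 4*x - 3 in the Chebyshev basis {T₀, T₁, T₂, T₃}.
(-4)T₀ + (25/4)T₁ - T₂ + (3/4)T₃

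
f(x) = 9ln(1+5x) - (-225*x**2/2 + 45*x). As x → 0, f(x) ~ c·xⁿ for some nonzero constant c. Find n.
3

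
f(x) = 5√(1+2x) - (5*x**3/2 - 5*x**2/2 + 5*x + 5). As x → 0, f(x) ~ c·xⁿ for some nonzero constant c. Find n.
4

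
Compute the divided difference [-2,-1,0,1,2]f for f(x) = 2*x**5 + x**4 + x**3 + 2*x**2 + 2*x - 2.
1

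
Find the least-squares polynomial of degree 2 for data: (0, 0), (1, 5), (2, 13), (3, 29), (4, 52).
17/35 + (8/35)x + (22/7)x²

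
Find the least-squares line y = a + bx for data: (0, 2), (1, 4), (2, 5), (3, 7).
a = 21/10, b = 8/5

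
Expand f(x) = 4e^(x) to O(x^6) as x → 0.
4 + 4*x + 2*x**2 + 2*x**3/3 + x**4/6 + x**5/30 + O(x**6)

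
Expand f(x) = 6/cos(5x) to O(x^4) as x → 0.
6 + 75*x**2 + O(x**4)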